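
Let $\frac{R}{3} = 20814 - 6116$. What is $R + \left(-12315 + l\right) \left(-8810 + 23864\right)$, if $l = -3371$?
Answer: $-236092950$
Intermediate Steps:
$R = 44094$ ($R = 3 \left(20814 - 6116\right) = 3 \cdot 14698 = 44094$)
$R + \left(-12315 + l\right) \left(-8810 + 23864\right) = 44094 + \left(-12315 - 3371\right) \left(-8810 + 23864\right) = 44094 - 236137044 = -236092950$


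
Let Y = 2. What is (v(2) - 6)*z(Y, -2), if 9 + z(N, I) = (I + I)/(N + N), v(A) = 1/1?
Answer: 50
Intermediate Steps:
v(A) = 1
z(N, I) = -9 + I/N (z(N, I) = -9 + (I + I)/(N + N) = -9 + (2*I)/((2*N)) = -9 + (2*I)*(1/(2*N)) = -9 + I/N)
(v(2) - 6)*z(Y, -2) = (1 - 6)*(-9 - 2/2) = -5*(-9 - 2*½) = -5*(-9 - 1) = -5*(-10) = 50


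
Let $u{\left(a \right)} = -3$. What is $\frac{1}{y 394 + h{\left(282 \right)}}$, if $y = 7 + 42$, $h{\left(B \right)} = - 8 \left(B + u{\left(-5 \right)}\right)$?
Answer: $\frac{1}{17074} \approx 5.8569 \cdot 10^{-5}$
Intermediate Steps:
$h{\left(B \right)} = 24 - 8 B$ ($h{\left(B \right)} = - 8 \left(B - 3\right) = - 8 \left(-3 + B\right) = 24 - 8 B$)
$y = 49$
$\frac{1}{y 394 + h{\left(282 \right)}} = \frac{1}{49 \cdot 394 + \left(24 - 2256\right)} = \frac{1}{19306 + \left(24 - 2256\right)} = \frac{1}{19306 - 2232} = \frac{1}{17074}$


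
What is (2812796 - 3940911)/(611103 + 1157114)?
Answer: -1128115/1768217 ≈ -0.63800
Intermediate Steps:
(2812796 - 3940911)/(611103 + 1157114) = -1128115/1768217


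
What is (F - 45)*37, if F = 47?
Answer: 74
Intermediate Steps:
(F - 45)*37 = (47 - 45)*37 = 2*37 = 74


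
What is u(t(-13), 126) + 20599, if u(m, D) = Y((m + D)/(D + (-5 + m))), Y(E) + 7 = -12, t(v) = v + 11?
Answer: 20580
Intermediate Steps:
t(v) = 11 + v
Y(E) = -19 (Y(E) = -7 - 12 = -19)
u(m, D) = -19
u(t(-13), 126) + 20599 = -19 + 20599 = 20580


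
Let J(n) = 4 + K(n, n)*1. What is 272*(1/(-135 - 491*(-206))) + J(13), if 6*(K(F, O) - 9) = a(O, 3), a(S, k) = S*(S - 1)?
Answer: 1257389/32239 ≈ 39.002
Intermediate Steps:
a(S, k) = S*(-1 + S)
K(F, O) = 9 + O*(-1 + O)/6 (K(F, O) = 9 + (O*(-1 + O))/6 = 9 + O*(-1 + O)/6)
J(n) = 13 + n*(-1 + n)/6 (J(n) = 4 + (9 + n*(-1 + n)/6)*1 = 4 + (9 + n*(-1 + n)/6) = 13 + n*(-1 + n)/6)
272*(1/(-135 - 491*(-206))) + J(13) = 272*(1/(-135 - 491*(-206))) + (13 + (⅙)*13*(-1 + 13)) = 272*(-1/206/(-626)) + (13 + (⅙)*13*12) = 272*(-1/626*(-1/206)) + (13 + 26) = 272*(1/128956) + 39 = 68/32239 + 39 = 1257389/32239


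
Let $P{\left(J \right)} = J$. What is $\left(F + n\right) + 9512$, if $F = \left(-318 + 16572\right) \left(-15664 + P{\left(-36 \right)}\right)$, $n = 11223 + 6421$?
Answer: $-255160644$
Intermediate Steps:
$n = 17644$
$F = -255187800$ ($F = \left(-318 + 16572\right) \left(-15664 - 36\right) = 16254 \left(-15700\right) = -255187800$)
$\left(F + n\right) + 9512 = \left(-255187800 + 17644\right) + 9512 = -255170156 + 9512 = -255160644$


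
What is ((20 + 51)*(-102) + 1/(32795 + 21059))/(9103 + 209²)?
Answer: -390010667/2842629536 ≈ -0.13720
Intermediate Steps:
((20 + 51)*(-102) + 1/(32795 + 21059))/(9103 + 209²) = (71*(-102) + 1/53854)/(9103 + 43681) = (-7242 + 1/53854)/52784 = -390010667/53854*1/52784 = -390010667/2842629536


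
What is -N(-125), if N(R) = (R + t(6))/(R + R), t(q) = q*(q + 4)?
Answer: -13/50 ≈ -0.26000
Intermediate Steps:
t(q) = q*(4 + q)
N(R) = (60 + R)/(2*R) (N(R) = (R + 6*(4 + 6))/(R + R) = (R + 6*10)/((2*R)) = (R + 60)*(1/(2*R)) = (60 + R)*(1/(2*R)) = (60 + R)/(2*R))
-N(-125) = -(60 - 125)/(2*(-125)) = -(-1)*(-65)/(2*125) = -1*13/50 = -13/50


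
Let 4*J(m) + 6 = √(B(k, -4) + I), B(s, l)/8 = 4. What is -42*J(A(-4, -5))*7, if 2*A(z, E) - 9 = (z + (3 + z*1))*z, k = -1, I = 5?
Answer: 441 - 147*√37/2 ≈ -6.0830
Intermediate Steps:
B(s, l) = 32 (B(s, l) = 8*4 = 32)
A(z, E) = 9/2 + z*(3 + 2*z)/2 (A(z, E) = 9/2 + ((z + (3 + z*1))*z)/2 = 9/2 + ((z + (3 + z))*z)/2 = 9/2 + ((3 + 2*z)*z)/2 = 9/2 + (z*(3 + 2*z))/2 = 9/2 + z*(3 + 2*z)/2)
J(m) = -3/2 + √37/4 (J(m) = -3/2 + √(32 + 5)/4 = -3/2 + √37/4)
-42*J(A(-4, -5))*7 = -42*(-3/2 + √37/4)*7 = (63 - 21*√37/2)*7 = 441 - 147*√37/2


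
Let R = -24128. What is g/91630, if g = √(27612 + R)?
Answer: √871/45815 ≈ 0.00064417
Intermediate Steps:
g = 2*√871 (g = √(27612 - 24128) = √3484 = 2*√871 ≈ 59.025)
g/91630 = (2*√871)/91630 = (2*√871)*(1/91630) = √871/45815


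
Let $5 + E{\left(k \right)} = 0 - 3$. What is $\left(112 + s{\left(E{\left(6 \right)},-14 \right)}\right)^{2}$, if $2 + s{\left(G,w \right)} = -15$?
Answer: $9025$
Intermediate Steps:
$E{\left(k \right)} = -8$ ($E{\left(k \right)} = -5 + \left(0 - 3\right) = -5 - 3 = -8$)
$s{\left(G,w \right)} = -17$ ($s{\left(G,w \right)} = -2 - 15 = -17$)
$\left(112 + s{\left(E{\left(6 \right)},-14 \right)}\right)^{2} = \left(112 - 17\right)^{2} = 95^{2} = 9025$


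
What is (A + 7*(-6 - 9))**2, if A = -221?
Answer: 106276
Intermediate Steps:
(A + 7*(-6 - 9))**2 = (-221 + 7*(-6 - 9))**2 = (-221 + 7*(-15))**2 = (-221 - 105)**2 = (-326)**2 = 106276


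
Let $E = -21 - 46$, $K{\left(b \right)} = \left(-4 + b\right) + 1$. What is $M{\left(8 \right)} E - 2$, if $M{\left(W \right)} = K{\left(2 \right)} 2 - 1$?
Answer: $199$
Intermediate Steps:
$K{\left(b \right)} = -3 + b$
$M{\left(W \right)} = -3$ ($M{\left(W \right)} = \left(-3 + 2\right) 2 - 1 = \left(-1\right) 2 - 1 = -2 - 1 = -3$)
$E = -67$ ($E = -21 - 46 = -67$)
$M{\left(8 \right)} E - 2 = \left(-3\right) \left(-67\right) - 2 = 201 - 2 = 199$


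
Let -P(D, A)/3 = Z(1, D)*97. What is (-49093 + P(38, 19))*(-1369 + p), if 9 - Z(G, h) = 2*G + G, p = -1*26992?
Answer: 1441844879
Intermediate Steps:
p = -26992
Z(G, h) = 9 - 3*G (Z(G, h) = 9 - (2*G + G) = 9 - 3*G)
P(D, A) = -1746 (P(D, A) = -3*(9 - 3*1)*97 = -3*(9 - 3)*97 = -18*97 = -3*582 = -1746)
(-49093 + P(38, 19))*(-1369 + p) = (-49093 - 1746)*(-1369 - 26992) = -50839*(-28361) = 1441844879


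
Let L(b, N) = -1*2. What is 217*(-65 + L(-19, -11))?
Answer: -14539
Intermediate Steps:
L(b, N) = -2
217*(-65 + L(-19, -11)) = 217*(-65 - 2) = 217*(-67) = -14539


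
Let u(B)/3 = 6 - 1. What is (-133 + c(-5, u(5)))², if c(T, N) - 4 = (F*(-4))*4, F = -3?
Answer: 6561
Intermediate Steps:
u(B) = 15 (u(B) = 3*(6 - 1) = 3*5 = 15)
c(T, N) = 52 (c(T, N) = 4 - 3*(-4)*4 = 4 + 12*4 = 4 + 48 = 52)
(-133 + c(-5, u(5)))² = (-133 + 52)² = (-81)² = 6561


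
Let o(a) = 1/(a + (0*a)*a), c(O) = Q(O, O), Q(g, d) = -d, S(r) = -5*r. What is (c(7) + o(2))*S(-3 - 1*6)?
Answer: -585/2 ≈ -292.50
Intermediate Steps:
c(O) = -O
o(a) = 1/a (o(a) = 1/(a + 0*a) = 1/(a + 0) = 1/a)
(c(7) + o(2))*S(-3 - 1*6) = (-1*7 + 1/2)*(-5*(-3 - 1*6)) = (-7 + ½)*(-5*(-3 - 6)) = -(-65)*(-9)/2 = -13/2*45 = -585/2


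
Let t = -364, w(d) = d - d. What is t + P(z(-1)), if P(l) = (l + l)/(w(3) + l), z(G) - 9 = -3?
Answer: -362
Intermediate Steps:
z(G) = 6 (z(G) = 9 - 3 = 6)
w(d) = 0
P(l) = 2 (P(l) = (l + l)/(0 + l) = (2*l)/l = 2)
t + P(z(-1)) = -364 + 2 = -362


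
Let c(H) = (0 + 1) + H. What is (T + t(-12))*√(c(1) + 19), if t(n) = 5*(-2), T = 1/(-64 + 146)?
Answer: -819*√21/82 ≈ -45.770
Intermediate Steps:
T = 1/82 ≈ 0.012195
t(n) = -10
c(H) = 1 + H
(T + t(-12))*√(c(1) + 19) = (1/82 - 10)*√((1 + 1) + 19) = -819*√(2 + 19)/82 = -819*√21/82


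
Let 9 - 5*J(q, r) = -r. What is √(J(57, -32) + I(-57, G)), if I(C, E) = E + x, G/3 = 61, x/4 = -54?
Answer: 2*I*√235/5 ≈ 6.1319*I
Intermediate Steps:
x = -216 (x = 4*(-54) = -216)
G = 183 (G = 3*61 = 183)
J(q, r) = 9/5 + r/5 (J(q, r) = 9/5 - (-1)*r/5 = 9/5 + r/5)
I(C, E) = -216 + E (I(C, E) = E - 216 = -216 + E)
√(J(57, -32) + I(-57, G)) = √((9/5 + (⅕)*(-32)) + (-216 + 183)) = √((9/5 - 32/5) - 33) = √(-23/5 - 33) = √(-188/5) = 2*I*√235/5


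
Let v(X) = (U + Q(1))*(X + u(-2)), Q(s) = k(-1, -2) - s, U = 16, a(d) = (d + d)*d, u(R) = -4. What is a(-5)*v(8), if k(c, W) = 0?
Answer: 3000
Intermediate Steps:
a(d) = 2*d² (a(d) = (2*d)*d = 2*d²)
Q(s) = -s (Q(s) = 0 - s = -s)
v(X) = -60 + 15*X (v(X) = (16 - 1*1)*(X - 4) = (16 - 1)*(-4 + X) = 15*(-4 + X) = -60 + 15*X)
a(-5)*v(8) = (2*(-5)²)*(-60 + 15*8) = (2*25)*(-60 + 120) = 50*60 = 3000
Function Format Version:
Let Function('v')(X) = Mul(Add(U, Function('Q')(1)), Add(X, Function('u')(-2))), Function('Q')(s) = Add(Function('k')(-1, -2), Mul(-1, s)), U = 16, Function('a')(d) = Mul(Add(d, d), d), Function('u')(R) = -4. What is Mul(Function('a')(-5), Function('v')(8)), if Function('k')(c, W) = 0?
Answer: 3000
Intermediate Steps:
Function('a')(d) = Mul(2, Pow(d, 2)) (Function('a')(d) = Mul(Mul(2, d), d) = Mul(2, Pow(d, 2)))
Function('Q')(s) = Mul(-1, s) (Function('Q')(s) = Add(0, Mul(-1, s)) = Mul(-1, s))
Function('v')(X) = Add(-60, Mul(15, X)) (Function('v')(X) = Mul(Add(16, Mul(-1, 1)), Add(X, -4)) = Mul(Add(16, -1), Add(-4, X)) = Mul(15, Add(-4, X)) = Add(-60, Mul(15, X)))
Mul(Function('a')(-5), Function('v')(8)) = Mul(Mul(2, Pow(-5, 2)), Add(-60, Mul(15, 8))) = Mul(Mul(2, 25), Add(-60, 120)) = Mul(50, 60) = 3000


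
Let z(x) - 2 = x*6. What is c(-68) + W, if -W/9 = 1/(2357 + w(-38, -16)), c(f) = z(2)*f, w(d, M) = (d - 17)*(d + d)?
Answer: -2074411/2179 ≈ -952.00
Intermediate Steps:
w(d, M) = 2*d*(-17 + d) (w(d, M) = (-17 + d)*(2*d) = 2*d*(-17 + d))
z(x) = 2 + 6*x (z(x) = 2 + x*6 = 2 + 6*x)
c(f) = 14*f (c(f) = (2 + 6*2)*f = (2 + 12)*f = 14*f)
W = -3/2179 (W = -9/(2357 + 2*(-38)*(-17 - 38)) = -9/(2357 + 2*(-38)*(-55)) = -9/(2357 + 4180) = -9/6537 = -9*1/6537 = -3/2179 ≈ -0.0013768)
c(-68) + W = 14*(-68) - 3/2179 = -952 - 3/2179 = -2074411/2179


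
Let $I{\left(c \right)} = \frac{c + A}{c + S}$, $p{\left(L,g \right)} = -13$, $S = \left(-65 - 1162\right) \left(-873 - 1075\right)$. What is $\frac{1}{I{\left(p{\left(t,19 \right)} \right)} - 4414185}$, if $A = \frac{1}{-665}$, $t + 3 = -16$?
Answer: $- \frac{1589471695}{7016222114002221} \approx -2.2654 \cdot 10^{-7}$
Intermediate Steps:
$t = -19$ ($t = -3 - 16 = -19$)
$S = 2390196$ ($S = \left(-1227\right) \left(-1948\right) = 2390196$)
$A = - \frac{1}{665} \approx -0.0015038$
$I{\left(c \right)} = \frac{- \frac{1}{665} + c}{2390196 + c}$ ($I{\left(c \right)} = \frac{c - \frac{1}{665}}{c + 2390196} = \frac{- \frac{1}{665} + c}{2390196 + c}$)
$\frac{1}{I{\left(p{\left(t,19 \right)} \right)} - 4414185} = \frac{1}{\frac{- \frac{1}{665} - 13}{2390196 - 13} - 4414185} = \frac{1}{\frac{1}{2390183} \left(- \frac{8646}{665}\right) - 4414185} = \frac{1}{- \frac{8646}{1589471695} - 4414185} = \frac{1}{- \frac{7016222114002221}{1589471695}} = - \frac{1589471695}{7016222114002221}$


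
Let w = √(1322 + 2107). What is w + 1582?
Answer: 1582 + 3*√381 ≈ 1640.6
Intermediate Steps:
w = 3*√381 (w = √3429 = 3*√381 ≈ 58.558)
w + 1582 = 3*√381 + 1582 = 1582 + 3*√381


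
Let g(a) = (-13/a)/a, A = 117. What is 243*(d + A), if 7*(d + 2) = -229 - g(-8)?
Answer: 8961111/448 ≈ 20002.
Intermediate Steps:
g(a) = -13/a**2
d = -15539/448 (d = -2 + (-229 - (-13)/(-8)**2)/7 = -2 + (-229 - (-13)/64)/7 = -2 + (-229 - 1*(-13/64))/7 = -2 + (-229 + 13/64)/7 = -2 + (1/7)*(-14643/64) = -2 - 14643/448 = -15539/448 ≈ -34.685)
243*(d + A) = 243*(-15539/448 + 117) = 243*(36877/448) = 8961111/448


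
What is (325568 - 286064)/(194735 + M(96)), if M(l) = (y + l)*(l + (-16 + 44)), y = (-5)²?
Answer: 13168/69913 ≈ 0.18835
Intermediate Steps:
y = 25
M(l) = (25 + l)*(28 + l) (M(l) = (25 + l)*(l + (-16 + 44)) = (25 + l)*(l + 28) = (25 + l)*(28 + l))
(325568 - 286064)/(194735 + M(96)) = (325568 - 286064)/(194735 + (700 + 96² + 53*96)) = 39504/(194735 + (700 + 9216 + 5088)) = 39504/(194735 + 15004) = 39504/209739 = 39504*(1/209739) = 13168/69913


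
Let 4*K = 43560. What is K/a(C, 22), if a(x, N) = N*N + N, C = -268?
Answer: 495/23 ≈ 21.522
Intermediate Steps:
a(x, N) = N + N² (a(x, N) = N² + N = N + N²)
K = 10890 (K = (¼)*43560 = 10890)
K/a(C, 22) = 10890/((22*(1 + 22))) = 10890/((22*23)) = 10890/506 = 10890*(1/506) = 495/23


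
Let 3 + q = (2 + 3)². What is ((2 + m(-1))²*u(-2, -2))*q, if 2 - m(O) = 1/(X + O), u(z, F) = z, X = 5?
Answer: -2475/4 ≈ -618.75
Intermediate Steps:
m(O) = 2 - 1/(5 + O)
q = 22 (q = -3 + (2 + 3)² = -3 + 5² = -3 + 25 = 22)
((2 + m(-1))²*u(-2, -2))*q = ((2 + (9 + 2*(-1))/(5 - 1))²*(-2))*22 = ((2 + (9 - 2)/4)²*(-2))*22 = ((2 + (¼)*7)²*(-2))*22 = ((2 + 7/4)²*(-2))*22 = ((15/4)²*(-2))*22 = ((225/16)*(-2))*22 = -225/8*22 = -2475/4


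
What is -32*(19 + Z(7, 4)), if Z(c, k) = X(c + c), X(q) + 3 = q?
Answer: -960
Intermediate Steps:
X(q) = -3 + q
Z(c, k) = -3 + 2*c (Z(c, k) = -3 + (c + c) = -3 + 2*c)
-32*(19 + Z(7, 4)) = -32*(19 + (-3 + 2*7)) = -32*(19 + (-3 + 14)) = -32*(19 + 11) = -32*30 = -960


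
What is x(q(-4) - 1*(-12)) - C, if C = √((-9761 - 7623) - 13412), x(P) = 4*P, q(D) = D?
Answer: 32 - 2*I*√7699 ≈ 32.0 - 175.49*I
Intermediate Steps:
C = 2*I*√7699 (C = √(-17384 - 13412) = √(-30796) = 2*I*√7699 ≈ 175.49*I)
x(q(-4) - 1*(-12)) - C = 4*(-4 - 1*(-12)) - 2*I*√7699 = 4*(-4 + 12) - 2*I*√7699 = 4*8 - 2*I*√7699 = 32 - 2*I*√7699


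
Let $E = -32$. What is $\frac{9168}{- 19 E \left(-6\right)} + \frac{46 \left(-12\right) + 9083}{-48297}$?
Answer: $- \frac{9873083}{3670572} \approx -2.6898$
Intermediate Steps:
$\frac{9168}{- 19 E \left(-6\right)} + \frac{46 \left(-12\right) + 9083}{-48297} = \frac{9168}{\left(-19\right) \left(-32\right) \left(-6\right)} + \frac{46 \left(-12\right) + 9083}{-48297} = \frac{9168}{608 \left(-6\right)} + \left(-552 + 9083\right) \left(- \frac{1}{48297}\right) = \frac{9168}{-3648} + 8531 \left(- \frac{1}{48297}\right) = 9168 \left(- \frac{1}{3648}\right) - \frac{8531}{48297} = - \frac{191}{76} - \frac{8531}{48297} = - \frac{9873083}{3670572}$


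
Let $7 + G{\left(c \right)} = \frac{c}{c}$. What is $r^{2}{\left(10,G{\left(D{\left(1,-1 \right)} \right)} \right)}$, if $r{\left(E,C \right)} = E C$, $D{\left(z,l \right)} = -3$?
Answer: $3600$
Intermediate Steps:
$G{\left(c \right)} = -6$ ($G{\left(c \right)} = -7 + \frac{c}{c} = -7 + 1 = -6$)
$r{\left(E,C \right)} = C E$
$r^{2}{\left(10,G{\left(D{\left(1,-1 \right)} \right)} \right)} = \left(\left(-6\right) 10\right)^{2} = \left(-60\right)^{2} = 3600$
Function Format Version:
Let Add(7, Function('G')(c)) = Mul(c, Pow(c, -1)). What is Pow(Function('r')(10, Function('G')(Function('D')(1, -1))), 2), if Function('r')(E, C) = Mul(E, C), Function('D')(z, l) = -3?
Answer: 3600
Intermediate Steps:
Function('G')(c) = -6 (Function('G')(c) = Add(-7, Mul(c, Pow(c, -1))) = Add(-7, 1) = -6)
Function('r')(E, C) = Mul(C, E)
Pow(Function('r')(10, Function('G')(Function('D')(1, -1))), 2) = Pow(Mul(-6, 10), 2) = Pow(-60, 2) = 3600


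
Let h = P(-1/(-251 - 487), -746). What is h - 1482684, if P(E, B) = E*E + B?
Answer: -807941248919/544644 ≈ -1.4834e+6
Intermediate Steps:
P(E, B) = B + E² (P(E, B) = E² + B = B + E²)
h = -406304423/544644 (h = -746 + (-1/(-251 - 487))² = -746 + (-1/(-738))² = -746 + (-1*(-1/738))² = -746 + (1/738)² = -746 + 1/544644 = -406304423/544644 ≈ -746.00)
h - 1482684 = -406304423/544644 - 1482684 = -807941248919/544644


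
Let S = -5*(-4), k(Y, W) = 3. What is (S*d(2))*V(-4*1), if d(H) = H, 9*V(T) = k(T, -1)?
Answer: 40/3 ≈ 13.333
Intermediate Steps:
V(T) = ⅓ (V(T) = (⅑)*3 = ⅓)
S = 20
(S*d(2))*V(-4*1) = (20*2)*(⅓) = 40*(⅓) = 40/3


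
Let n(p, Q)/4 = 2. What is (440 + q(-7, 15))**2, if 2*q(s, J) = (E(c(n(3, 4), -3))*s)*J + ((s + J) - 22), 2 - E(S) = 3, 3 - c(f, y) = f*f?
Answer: 942841/4 ≈ 2.3571e+5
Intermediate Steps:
n(p, Q) = 8 (n(p, Q) = 4*2 = 8)
c(f, y) = 3 - f**2 (c(f, y) = 3 - f*f = 3 - f**2)
E(S) = -1 (E(S) = 2 - 1*3 = 2 - 3 = -1)
q(s, J) = -11 + J/2 + s/2 - J*s/2 (q(s, J) = ((-s)*J + ((s + J) - 22))/2 = (-J*s + ((J + s) - 22))/2 = (-J*s + (-22 + J + s))/2 = (-22 + J + s - J*s)/2 = -11 + J/2 + s/2 - J*s/2)
(440 + q(-7, 15))**2 = (440 + (-11 + (1/2)*15 + (1/2)*(-7) - 1/2*15*(-7)))**2 = (440 + (-11 + 15/2 - 7/2 + 105/2))**2 = (440 + 91/2)**2 = (971/2)**2 = 942841/4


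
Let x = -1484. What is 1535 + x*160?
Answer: -235905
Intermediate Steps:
1535 + x*160 = 1535 - 1484*160 = 1535 - 237440 = -235905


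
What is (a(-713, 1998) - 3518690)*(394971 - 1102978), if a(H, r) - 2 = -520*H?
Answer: 2228755059496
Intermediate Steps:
a(H, r) = 2 - 520*H
(a(-713, 1998) - 3518690)*(394971 - 1102978) = ((2 - 520*(-713)) - 3518690)*(394971 - 1102978) = ((2 + 370760) - 3518690)*(-708007) = (370762 - 3518690)*(-708007) = -3147928*(-708007) = 2228755059496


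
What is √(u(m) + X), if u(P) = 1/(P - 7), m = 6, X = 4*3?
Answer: √11 ≈ 3.3166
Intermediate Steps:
X = 12
u(P) = 1/(-7 + P)
√(u(m) + X) = √(1/(-7 + 6) + 12) = √(1/(-1) + 12) = √(-1 + 12) = √11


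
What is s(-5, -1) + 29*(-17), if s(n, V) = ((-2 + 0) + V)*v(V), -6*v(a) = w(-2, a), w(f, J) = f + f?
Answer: -495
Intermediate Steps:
w(f, J) = 2*f
v(a) = ⅔ (v(a) = -(-2)/3 = -⅙*(-4) = ⅔)
s(n, V) = -4/3 + 2*V/3 (s(n, V) = ((-2 + 0) + V)*(⅔) = (-2 + V)*(⅔) = -4/3 + 2*V/3)
s(-5, -1) + 29*(-17) = (-4/3 + (⅔)*(-1)) + 29*(-17) = (-4/3 - ⅔) - 493 = -2 - 493 = -495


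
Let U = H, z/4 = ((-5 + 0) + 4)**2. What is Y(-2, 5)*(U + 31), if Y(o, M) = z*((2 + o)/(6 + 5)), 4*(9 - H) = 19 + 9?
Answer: 0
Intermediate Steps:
z = 4 (z = 4*((-5 + 0) + 4)**2 = 4*(-5 + 4)**2 = 4*(-1)**2 = 4*1 = 4)
H = 2 (H = 9 - (19 + 9)/4 = 9 - 1/4*28 = 9 - 7 = 2)
U = 2
Y(o, M) = 8/11 + 4*o/11 (Y(o, M) = 4*((2 + o)/(6 + 5)) = 4*((2 + o)/11) = 4*((2 + o)*(1/11)) = 4*(2/11 + o/11) = 8/11 + 4*o/11)
Y(-2, 5)*(U + 31) = (8/11 + (4/11)*(-2))*(2 + 31) = (8/11 - 8/11)*33 = 0*33 = 0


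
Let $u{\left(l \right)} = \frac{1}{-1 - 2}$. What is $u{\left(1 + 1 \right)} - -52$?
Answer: $\frac{155}{3} \approx 51.667$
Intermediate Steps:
$u{\left(l \right)} = - \frac{1}{3}$ ($u{\left(l \right)} = \frac{1}{-3} = - \frac{1}{3}$)
$u{\left(1 + 1 \right)} - -52 = - \frac{1}{3} - -52 = - \frac{1}{3} + 52 = \frac{155}{3}$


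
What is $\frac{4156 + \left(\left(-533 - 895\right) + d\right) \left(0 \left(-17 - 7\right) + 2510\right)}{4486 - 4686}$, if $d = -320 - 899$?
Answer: $\frac{3319907}{100} \approx 33199.0$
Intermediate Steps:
$d = -1219$
$\frac{4156 + \left(\left(-533 - 895\right) + d\right) \left(0 \left(-17 - 7\right) + 2510\right)}{4486 - 4686} = \frac{4156 + \left(\left(-533 - 895\right) - 1219\right) \left(0 \left(-17 - 7\right) + 2510\right)}{4486 - 4686} = \frac{4156 + \left(-1428 - 1219\right) \left(0 \left(-24\right) + 2510\right)}{-200} = \left(4156 - 2647 \left(0 + 2510\right)\right) \left(- \frac{1}{200}\right) = \left(4156 - 6643970\right) \left(- \frac{1}{200}\right) = \left(-6639814\right) \left(- \frac{1}{200}\right) = \frac{3319907}{100}$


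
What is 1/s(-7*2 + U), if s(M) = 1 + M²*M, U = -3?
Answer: -1/4912 ≈ -0.00020358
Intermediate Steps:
s(M) = 1 + M³
1/s(-7*2 + U) = 1/(1 + (-7*2 - 3)³) = 1/(1 + (-14 - 3)³) = 1/(1 + (-17)³) = 1/(1 - 4913) = 1/(-4912) = -1/4912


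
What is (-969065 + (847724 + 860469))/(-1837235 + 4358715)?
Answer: 7107/24245 ≈ 0.29313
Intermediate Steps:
(-969065 + (847724 + 860469))/(-1837235 + 4358715) = (-969065 + 1708193)/2521480 = 739128*(1/2521480) = 7107/24245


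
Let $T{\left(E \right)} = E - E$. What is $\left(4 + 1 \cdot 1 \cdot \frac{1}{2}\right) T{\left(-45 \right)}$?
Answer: $0$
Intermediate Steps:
$T{\left(E \right)} = 0$
$\left(4 + 1 \cdot 1 \cdot \frac{1}{2}\right) T{\left(-45 \right)} = \left(4 + 1 \cdot 1 \cdot \frac{1}{2}\right) 0 = \left(4 + 1 \cdot \frac{1}{2}\right) 0 = \left(4 + \frac{1}{2}\right) 0 = \frac{9}{2} \cdot 0 = 0$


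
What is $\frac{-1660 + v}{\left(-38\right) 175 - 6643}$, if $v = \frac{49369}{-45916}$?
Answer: $\frac{76269929}{610361388} \approx 0.12496$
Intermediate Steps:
$v = - \frac{49369}{45916}$ ($v = 49369 \left(- \frac{1}{45916}\right) = - \frac{49369}{45916} \approx -1.0752$)
$\frac{-1660 + v}{\left(-38\right) 175 - 6643} = \frac{-1660 - \frac{49369}{45916}}{\left(-38\right) 175 - 6643} = - \frac{76269929}{45916 \left(-6650 - 6643\right)} = - \frac{76269929}{45916 \left(-13293\right)} = \left(- \frac{76269929}{45916}\right) \left(- \frac{1}{13293}\right) = \frac{76269929}{610361388}$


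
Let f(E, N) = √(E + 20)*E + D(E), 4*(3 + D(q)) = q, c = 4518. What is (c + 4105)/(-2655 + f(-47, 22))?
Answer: -368340068/114995329 + 19453488*I*√3/114995329 ≈ -3.2031 + 0.29301*I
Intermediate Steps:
D(q) = -3 + q/4
f(E, N) = -3 + E/4 + E*√(20 + E) (f(E, N) = √(E + 20)*E + (-3 + E/4) = √(20 + E)*E + (-3 + E/4) = E*√(20 + E) + (-3 + E/4) = -3 + E/4 + E*√(20 + E))
(c + 4105)/(-2655 + f(-47, 22)) = (4518 + 4105)/(-2655 + (-3 + (¼)*(-47) - 47*√(20 - 47))) = 8623/(-2655 + (-3 - 47/4 - 141*I*√3)) = 8623/(-2655 + (-59/4 - 141*I*√3)) = 8623/(-10679/4 - 141*I*√3)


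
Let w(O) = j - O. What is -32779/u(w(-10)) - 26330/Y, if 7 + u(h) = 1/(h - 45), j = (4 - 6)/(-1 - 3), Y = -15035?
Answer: 70140611/15035 ≈ 4665.2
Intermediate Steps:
j = ½ (j = -2/(-4) = -2*(-¼) = ½ ≈ 0.50000)
w(O) = ½ - O
u(h) = -7 + 1/(-45 + h) (u(h) = -7 + 1/(h - 45) = -7 + 1/(-45 + h))
-32779/u(w(-10)) - 26330/Y = -32779*(-45 + (½ - 1*(-10)))/(316 - 7*(½ - 1*(-10))) - 26330/(-15035) = -32779*(-45 + (½ + 10))/(316 - 7*(½ + 10)) - 26330*(-1/15035) = -32779*(-45 + 21/2)/(316 - 7*21/2) + 5266/3007 = -32779*(-69/(2*(316 - 147/2))) + 5266/3007 = -32779/((-2/69*485/2)) + 5266/3007 = -32779/(-485/69) + 5266/3007 = -32779*(-69/485) + 5266/3007 = 2261751/485 + 5266/3007 = 70140611/15035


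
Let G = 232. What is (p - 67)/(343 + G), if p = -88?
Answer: -31/115 ≈ -0.26957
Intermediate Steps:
(p - 67)/(343 + G) = (-88 - 67)/(343 + 232) = -155/575 = -155*1/575 = -31/115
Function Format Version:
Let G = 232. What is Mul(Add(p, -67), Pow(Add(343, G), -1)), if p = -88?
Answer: Rational(-31, 115) ≈ -0.26957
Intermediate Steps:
Mul(Add(p, -67), Pow(Add(343, G), -1)) = Mul(Add(-88, -67), Pow(Add(343, 232), -1)) = Mul(-155, Pow(575, -1)) = Mul(-155, Rational(1, 575)) = Rational(-31, 115)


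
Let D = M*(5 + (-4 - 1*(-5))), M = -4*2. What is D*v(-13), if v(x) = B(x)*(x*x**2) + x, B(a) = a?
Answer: -1370304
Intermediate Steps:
M = -8
D = -48 (D = -8*(5 + (-4 - 1*(-5))) = -8*(5 + (-4 + 5)) = -8*(5 + 1) = -8*6 = -48)
v(x) = x + x**4 (v(x) = x*(x*x**2) + x = x*x**3 + x = x**4 + x = x + x**4)
D*v(-13) = -48*(-13 + (-13)**4) = -48*(-13 + 28561) = -48*28548 = -1370304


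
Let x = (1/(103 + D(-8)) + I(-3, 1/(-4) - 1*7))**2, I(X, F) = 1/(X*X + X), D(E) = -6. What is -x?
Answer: -10609/338724 ≈ -0.031320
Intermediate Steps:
I(X, F) = 1/(X + X**2) (I(X, F) = 1/(X**2 + X) = 1/(X + X**2))
x = 10609/338724 (x = (1/(103 - 6) + 1/((-3)*(1 - 3)))**2 = (1/97 - 1/3/(-2))**2 = (1/97 - 1/3*(-1/2))**2 = (1/97 + 1/6)**2 = (103/582)**2 = 10609/338724 ≈ 0.031320)
-x = -1*10609/338724 = -10609/338724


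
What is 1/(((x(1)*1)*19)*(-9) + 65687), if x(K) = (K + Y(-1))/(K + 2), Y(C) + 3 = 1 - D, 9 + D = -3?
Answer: 1/65060 ≈ 1.5370e-5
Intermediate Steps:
D = -12 (D = -9 - 3 = -12)
Y(C) = 10 (Y(C) = -3 + (1 - 1*(-12)) = -3 + (1 + 12) = -3 + 13 = 10)
x(K) = (10 + K)/(2 + K) (x(K) = (K + 10)/(K + 2) = (10 + K)/(2 + K))
1/(((x(1)*1)*19)*(-9) + 65687) = 1/(((((10 + 1)/(2 + 1))*1)*19)*(-9) + 65687) = 1/((((11/3)*1)*19)*(-9) + 65687) = 1/(((11/3)*19)*(-9) + 65687) = 1/((209/3)*(-9) + 65687) = 1/(-627 + 65687) = 1/65060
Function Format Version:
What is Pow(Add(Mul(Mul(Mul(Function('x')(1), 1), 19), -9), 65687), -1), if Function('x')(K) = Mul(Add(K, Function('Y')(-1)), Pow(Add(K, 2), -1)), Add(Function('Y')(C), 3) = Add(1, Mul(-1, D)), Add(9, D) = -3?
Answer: Rational(1, 65060) ≈ 1.5370e-5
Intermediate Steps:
D = -12 (D = Add(-9, -3) = -12)
Function('Y')(C) = 10 (Function('Y')(C) = Add(-3, Add(1, Mul(-1, -12))) = Add(-3, Add(1, 12)) = Add(-3, 13) = 10)
Function('x')(K) = Mul(Pow(Add(2, K), -1), Add(10, K)) (Function('x')(K) = Mul(Add(K, 10), Pow(Add(K, 2), -1)) = Mul(Add(10, K), Pow(Add(2, K), -1)) = Mul(Pow(Add(2, K), -1), Add(10, K)))
Pow(Add(Mul(Mul(Mul(Function('x')(1), 1), 19), -9), 65687), -1) = Pow(Add(Mul(Mul(Mul(Mul(Pow(Add(2, 1), -1), Add(10, 1)), 1), 19), -9), 65687), -1) = Pow(Add(Mul(Mul(Mul(Mul(Pow(3, -1), 11), 1), 19), -9), 65687), -1) = Pow(Add(Mul(Mul(Mul(Mul(Rational(1, 3), 11), 1), 19), -9), 65687), -1) = Pow(Add(Mul(Mul(Mul(Rational(11, 3), 1), 19), -9), 65687), -1) = Pow(Add(Mul(Mul(Rational(11, 3), 19), -9), 65687), -1) = Pow(Add(Mul(Rational(209, 3), -9), 65687), -1) = Pow(Add(-627, 65687), -1) = Pow(65060, -1) = Rational(1, 65060)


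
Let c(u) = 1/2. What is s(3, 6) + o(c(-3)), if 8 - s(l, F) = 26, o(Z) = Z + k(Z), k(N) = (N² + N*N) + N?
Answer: -33/2 ≈ -16.500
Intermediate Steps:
c(u) = ½
k(N) = N + 2*N² (k(N) = (N² + N²) + N = 2*N² + N = N + 2*N²)
o(Z) = Z + Z*(1 + 2*Z)
s(l, F) = -18 (s(l, F) = 8 - 1*26 = 8 - 26 = -18)
s(3, 6) + o(c(-3)) = -18 + 2*(½)*(1 + ½) = -18 + 2*(½)*(3/2) = -18 + 3/2 = -33/2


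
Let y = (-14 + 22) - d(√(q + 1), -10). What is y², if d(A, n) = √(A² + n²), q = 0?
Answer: (8 - √101)² ≈ 4.2020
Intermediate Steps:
y = 8 - √101 (y = (-14 + 22) - √((√(0 + 1))² + (-10)²) = 8 - √((√1)² + 100) = 8 - √(1² + 100) = 8 - √(1 + 100) = 8 - √101 ≈ -2.0499)
y² = (8 - √101)²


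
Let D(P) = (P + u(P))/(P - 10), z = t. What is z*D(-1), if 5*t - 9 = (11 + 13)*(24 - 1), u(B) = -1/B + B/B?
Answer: -51/5 ≈ -10.200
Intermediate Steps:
u(B) = 1 - 1/B (u(B) = -1/B + 1 = 1 - 1/B)
t = 561/5 (t = 9/5 + ((11 + 13)*(24 - 1))/5 = 9/5 + (24*23)/5 = 9/5 + (1/5)*552 = 9/5 + 552/5 = 561/5 ≈ 112.20)
z = 561/5 ≈ 112.20
D(P) = (P + (-1 + P)/P)/(-10 + P) (D(P) = (P + (-1 + P)/P)/(P - 10) = (P + (-1 + P)/P)/(-10 + P))
z*D(-1) = 561*((-1 - 1 + (-1)**2)/((-1)*(-10 - 1)))/5 = 561*(-1*(-1 - 1 + 1)/(-11))/5 = 561*(-1*(-1/11)*(-1))/5 = (561/5)*(-1/11) = -51/5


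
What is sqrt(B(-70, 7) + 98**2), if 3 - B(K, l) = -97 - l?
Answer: 3*sqrt(1079) ≈ 98.544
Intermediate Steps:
B(K, l) = 100 + l (B(K, l) = 3 - (-97 - l) = 3 + (97 + l) = 100 + l)
sqrt(B(-70, 7) + 98**2) = sqrt((100 + 7) + 98**2) = sqrt(107 + 9604) = sqrt(9711) = 3*sqrt(1079)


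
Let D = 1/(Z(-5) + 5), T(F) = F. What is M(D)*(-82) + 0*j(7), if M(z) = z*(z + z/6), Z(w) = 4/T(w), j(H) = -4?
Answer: -1025/189 ≈ -5.4233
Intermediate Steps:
Z(w) = 4/w
D = 5/21 (D = 1/(4/(-5) + 5) = 1/(4*(-⅕) + 5) = 1/(-⅘ + 5) = 1/(21/5) = 5/21 ≈ 0.23810)
M(z) = 7*z²/6 (M(z) = z*(z + z*(⅙)) = z*(z + z/6) = z*(7*z/6) = 7*z²/6)
M(D)*(-82) + 0*j(7) = (7*(5/21)²/6)*(-82) + 0*(-4) = ((7/6)*(25/441))*(-82) + 0 = (25/378)*(-82) + 0 = -1025/189 + 0 = -1025/189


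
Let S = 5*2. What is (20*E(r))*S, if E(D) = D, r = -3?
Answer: -600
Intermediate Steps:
S = 10
(20*E(r))*S = (20*(-3))*10 = -60*10 = -600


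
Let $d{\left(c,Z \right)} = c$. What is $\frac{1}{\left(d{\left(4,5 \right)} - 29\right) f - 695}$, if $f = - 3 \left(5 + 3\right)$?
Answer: $- \frac{1}{95} \approx -0.010526$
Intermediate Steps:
$f = -24$ ($f = \left(-3\right) 8 = -24$)
$\frac{1}{\left(d{\left(4,5 \right)} - 29\right) f - 695} = \frac{1}{\left(4 - 29\right) \left(-24\right) - 695} = \frac{1}{\left(-25\right) \left(-24\right) - 695} = \frac{1}{600 - 695} = \frac{1}{-95} = - \frac{1}{95}$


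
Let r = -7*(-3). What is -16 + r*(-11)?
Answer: -247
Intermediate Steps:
r = 21
-16 + r*(-11) = -16 + 21*(-11) = -16 - 231 = -247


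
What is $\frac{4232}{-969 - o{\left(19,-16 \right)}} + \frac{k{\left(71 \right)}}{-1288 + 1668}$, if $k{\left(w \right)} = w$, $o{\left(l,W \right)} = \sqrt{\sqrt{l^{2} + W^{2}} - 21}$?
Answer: $\frac{71}{380} - \frac{4232}{969 + \sqrt{-21 + \sqrt{617}}} \approx -4.1717$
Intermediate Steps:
$o{\left(l,W \right)} = \sqrt{-21 + \sqrt{W^{2} + l^{2}}}$ ($o{\left(l,W \right)} = \sqrt{\sqrt{W^{2} + l^{2}} - 21} = \sqrt{-21 + \sqrt{W^{2} + l^{2}}}$)
$\frac{4232}{-969 - o{\left(19,-16 \right)}} + \frac{k{\left(71 \right)}}{-1288 + 1668} = \frac{4232}{-969 - \sqrt{-21 + \sqrt{\left(-16\right)^{2} + 19^{2}}}} + \frac{71}{-1288 + 1668} = \frac{4232}{-969 - \sqrt{-21 + \sqrt{256 + 361}}} + \frac{71}{380} = \frac{4232}{-969 - \sqrt{-21 + \sqrt{617}}} + 71 \cdot \frac{1}{380} = \frac{4232}{-969 - \sqrt{-21 + \sqrt{617}}} + \frac{71}{380} = \frac{71}{380} + \frac{4232}{-969 - \sqrt{-21 + \sqrt{617}}}$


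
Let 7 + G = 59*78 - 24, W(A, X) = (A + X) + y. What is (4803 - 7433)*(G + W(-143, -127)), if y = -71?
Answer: -11124900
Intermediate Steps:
W(A, X) = -71 + A + X (W(A, X) = (A + X) - 71 = -71 + A + X)
G = 4571 (G = -7 + (59*78 - 24) = -7 + (4602 - 24) = -7 + 4578 = 4571)
(4803 - 7433)*(G + W(-143, -127)) = (4803 - 7433)*(4571 + (-71 - 143 - 127)) = -2630*(4571 - 341) = -2630*4230 = -11124900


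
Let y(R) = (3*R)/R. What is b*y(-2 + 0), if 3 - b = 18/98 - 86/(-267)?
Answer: 32632/4361 ≈ 7.4827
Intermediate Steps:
y(R) = 3
b = 32632/13083 (b = 3 - (18/98 - 86/(-267)) = 3 - (18*(1/98) - 86*(-1/267)) = 3 - (9/49 + 86/267) = 3 - 1*6617/13083 = 3 - 6617/13083 = 32632/13083 ≈ 2.4942)
b*y(-2 + 0) = (32632/13083)*3 = 32632/4361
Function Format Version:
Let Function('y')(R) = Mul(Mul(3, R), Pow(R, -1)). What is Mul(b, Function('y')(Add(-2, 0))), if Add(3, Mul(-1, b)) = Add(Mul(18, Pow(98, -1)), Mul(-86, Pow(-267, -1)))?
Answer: Rational(32632, 4361) ≈ 7.4827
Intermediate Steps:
Function('y')(R) = 3
b = Rational(32632, 13083) (b = Add(3, Mul(-1, Add(Mul(18, Pow(98, -1)), Mul(-86, Pow(-267, -1))))) = Add(3, Mul(-1, Add(Mul(18, Rational(1, 98)), Mul(-86, Rational(-1, 267))))) = Add(3, Mul(-1, Add(Rational(9, 49), Rational(86, 267)))) = Add(3, Mul(-1, Rational(6617, 13083))) = Add(3, Rational(-6617, 13083)) = Rational(32632, 13083) ≈ 2.4942)
Mul(b, Function('y')(Add(-2, 0))) = Mul(Rational(32632, 13083), 3) = Rational(32632, 4361)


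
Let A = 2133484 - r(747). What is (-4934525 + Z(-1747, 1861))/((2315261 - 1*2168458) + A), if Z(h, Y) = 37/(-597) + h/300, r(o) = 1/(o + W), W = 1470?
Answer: -217703113957367/100602385932200 ≈ -2.1640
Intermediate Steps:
r(o) = 1/(1470 + o) (r(o) = 1/(o + 1470) = 1/(1470 + o))
Z(h, Y) = -37/597 + h/300 (Z(h, Y) = 37*(-1/597) + h*(1/300) = -37/597 + h/300)
A = 4729934027/2217 (A = 2133484 - 1/(1470 + 747) = 2133484 - 1/2217 = 4729934027/2217 ≈ 2.1335e+6)
(-4934525 + Z(-1747, 1861))/((2315261 - 1*2168458) + A) = (-4934525 + (-37/597 + (1/300)*(-1747)))/((2315261 - 1*2168458) + 4729934027/2217) = (-4934525 + (-37/597 - 1747/300))/((2315261 - 2168458) + 4729934027/2217) = (-4934525 - 351353/59700)/(146803 + 4729934027/2217) = -294591493853/(59700*5055396278/2217) = -294591493853/59700*2217/5055396278 = -217703113957367/100602385932200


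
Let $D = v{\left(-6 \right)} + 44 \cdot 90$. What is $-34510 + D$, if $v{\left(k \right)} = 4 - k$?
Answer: $-30540$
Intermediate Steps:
$D = 3970$ ($D = \left(4 - -6\right) + 44 \cdot 90 = \left(4 + 6\right) + 3960 = 10 + 3960 = 3970$)
$-34510 + D = -34510 + 3970 = -30540$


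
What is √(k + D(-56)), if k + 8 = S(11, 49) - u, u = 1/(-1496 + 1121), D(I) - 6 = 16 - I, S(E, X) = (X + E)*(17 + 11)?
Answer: √9843765/75 ≈ 41.833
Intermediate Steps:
S(E, X) = 28*E + 28*X (S(E, X) = (E + X)*28 = 28*E + 28*X)
D(I) = 22 - I (D(I) = 6 + (16 - I) = 22 - I)
u = -1/375 (u = 1/(-375) = -1/375 ≈ -0.0026667)
k = 627001/375 (k = -8 + ((28*11 + 28*49) - 1*(-1/375)) = -8 + ((308 + 1372) + 1/375) = -8 + (1680 + 1/375) = -8 + 630001/375 = 627001/375 ≈ 1672.0)
√(k + D(-56)) = √(627001/375 + (22 - 1*(-56))) = √(627001/375 + (22 + 56)) = √(627001/375 + 78) = √(656251/375) = √9843765/75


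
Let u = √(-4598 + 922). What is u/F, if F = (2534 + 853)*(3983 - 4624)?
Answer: -2*I*√919/2171067 ≈ -2.7926e-5*I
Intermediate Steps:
F = -2171067 (F = 3387*(-641) = -2171067)
u = 2*I*√919 (u = √(-3676) = 2*I*√919 ≈ 60.63*I)
u/F = (2*I*√919)/(-2171067) = (2*I*√919)*(-1/2171067) = -2*I*√919/2171067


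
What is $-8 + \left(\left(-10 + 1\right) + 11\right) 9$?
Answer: $10$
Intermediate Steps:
$-8 + \left(\left(-10 + 1\right) + 11\right) 9 = -8 + \left(-9 + 11\right) 9 = -8 + 2 \cdot 9 = -8 + 18 = 10$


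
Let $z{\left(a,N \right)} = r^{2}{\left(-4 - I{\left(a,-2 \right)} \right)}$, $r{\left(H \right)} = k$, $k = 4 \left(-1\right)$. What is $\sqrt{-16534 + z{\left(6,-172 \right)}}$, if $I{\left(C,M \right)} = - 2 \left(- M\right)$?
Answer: $i \sqrt{16518} \approx 128.52 i$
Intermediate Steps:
$I{\left(C,M \right)} = 2 M$
$k = -4$
$r{\left(H \right)} = -4$
$z{\left(a,N \right)} = 16$ ($z{\left(a,N \right)} = \left(-4\right)^{2} = 16$)
$\sqrt{-16534 + z{\left(6,-172 \right)}} = \sqrt{-16534 + 16} = \sqrt{-16518} = i \sqrt{16518}$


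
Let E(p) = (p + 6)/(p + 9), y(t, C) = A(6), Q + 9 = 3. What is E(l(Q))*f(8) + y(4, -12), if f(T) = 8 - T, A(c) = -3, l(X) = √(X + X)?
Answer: -3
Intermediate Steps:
Q = -6 (Q = -9 + 3 = -6)
l(X) = √2*√X (l(X) = √(2*X) = √2*√X)
y(t, C) = -3
E(p) = (6 + p)/(9 + p)
E(l(Q))*f(8) + y(4, -12) = ((6 + √2*√(-6))/(9 + √2*√(-6)))*(8 - 1*8) - 3 = ((6 + √2*(I*√6))/(9 + √2*(I*√6)))*(8 - 8) - 3 = ((6 + 2*I*√3)/(9 + 2*I*√3))*0 - 3 = 0 - 3 = -3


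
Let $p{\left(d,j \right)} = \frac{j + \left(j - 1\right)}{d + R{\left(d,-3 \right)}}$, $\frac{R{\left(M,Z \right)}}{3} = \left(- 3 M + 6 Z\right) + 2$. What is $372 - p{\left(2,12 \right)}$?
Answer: $\frac{23831}{64} \approx 372.36$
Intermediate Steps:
$R{\left(M,Z \right)} = 6 - 9 M + 18 Z$ ($R{\left(M,Z \right)} = 3 \left(\left(- 3 M + 6 Z\right) + 2\right) = 3 \left(2 - 3 M + 6 Z\right) = 6 - 9 M + 18 Z$)
$p{\left(d,j \right)} = \frac{-1 + 2 j}{-48 - 8 d}$ ($p{\left(d,j \right)} = \frac{j + \left(j - 1\right)}{d + \left(6 - 9 d + 18 \left(-3\right)\right)} = \frac{j + \left(j - 1\right)}{d - \left(48 + 9 d\right)} = \frac{j + \left(-1 + j\right)}{d - \left(48 + 9 d\right)} = \frac{-1 + 2 j}{-48 - 8 d}$)
$372 - p{\left(2,12 \right)} = 372 - \frac{1 - 24}{8 \left(6 + 2\right)} = 372 - \frac{1 - 24}{8 \cdot 8} = 372 - \frac{1}{8} \cdot \frac{1}{8} \left(-23\right) = 372 - - \frac{23}{64} = 372 + \frac{23}{64} = \frac{23831}{64}$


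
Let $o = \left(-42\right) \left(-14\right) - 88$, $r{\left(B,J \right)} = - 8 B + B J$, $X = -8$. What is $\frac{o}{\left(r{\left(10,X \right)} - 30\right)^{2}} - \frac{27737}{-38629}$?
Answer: $\frac{10206202}{13945069} \approx 0.73189$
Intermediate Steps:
$o = 500$ ($o = 588 - 88 = 500$)
$\frac{o}{\left(r{\left(10,X \right)} - 30\right)^{2}} - \frac{27737}{-38629} = \frac{500}{\left(10 \left(-8 - 8\right) - 30\right)^{2}} - \frac{27737}{-38629} = \frac{500}{\left(10 \left(-16\right) - 30\right)^{2}} - - \frac{27737}{38629} = \frac{500}{\left(-160 - 30\right)^{2}} + \frac{27737}{38629} = \frac{500}{\left(-190\right)^{2}} + \frac{27737}{38629} = \frac{500}{36100} + \frac{27737}{38629} = 500 \cdot \frac{1}{36100} + \frac{27737}{38629} = \frac{5}{361} + \frac{27737}{38629} = \frac{10206202}{13945069}$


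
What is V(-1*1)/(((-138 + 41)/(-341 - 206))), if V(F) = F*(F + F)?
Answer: 1094/97 ≈ 11.278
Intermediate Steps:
V(F) = 2*F² (V(F) = F*(2*F) = 2*F²)
V(-1*1)/(((-138 + 41)/(-341 - 206))) = (2*(-1*1)²)/(((-138 + 41)/(-341 - 206))) = (2*(-1)²)/((-97/(-547))) = (2*1)/((-97*(-1/547))) = 2/(97/547) = 2*(547/97) = 1094/97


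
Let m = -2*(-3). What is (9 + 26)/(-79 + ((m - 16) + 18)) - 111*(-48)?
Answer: 378253/71 ≈ 5327.5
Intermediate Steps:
m = 6
(9 + 26)/(-79 + ((m - 16) + 18)) - 111*(-48) = (9 + 26)/(-79 + ((6 - 16) + 18)) - 111*(-48) = 35/(-79 + (-10 + 18)) + 5328 = 35/(-79 + 8) + 5328 = 35/(-71) + 5328 = 35*(-1/71) + 5328 = -35/71 + 5328 = 378253/71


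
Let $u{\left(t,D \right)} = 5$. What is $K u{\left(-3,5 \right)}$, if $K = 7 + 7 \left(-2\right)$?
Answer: $-35$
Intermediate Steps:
$K = -7$ ($K = 7 - 14 = -7$)
$K u{\left(-3,5 \right)} = \left(-7\right) 5 = -35$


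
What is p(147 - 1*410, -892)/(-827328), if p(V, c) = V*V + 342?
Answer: -69511/827328 ≈ -0.084019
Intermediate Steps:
p(V, c) = 342 + V**2 (p(V, c) = V**2 + 342 = 342 + V**2)
p(147 - 1*410, -892)/(-827328) = (342 + (147 - 1*410)**2)/(-827328) = (342 + (147 - 410)**2)*(-1/827328) = (342 + (-263)**2)*(-1/827328) = (342 + 69169)*(-1/827328) = 69511*(-1/827328) = -69511/827328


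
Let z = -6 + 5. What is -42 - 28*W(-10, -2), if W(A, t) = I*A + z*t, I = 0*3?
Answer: -98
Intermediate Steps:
z = -1
I = 0
W(A, t) = -t (W(A, t) = 0*A - t = 0 - t = -t)
-42 - 28*W(-10, -2) = -42 - (-28)*(-2) = -42 - 28*2 = -42 - 56 = -98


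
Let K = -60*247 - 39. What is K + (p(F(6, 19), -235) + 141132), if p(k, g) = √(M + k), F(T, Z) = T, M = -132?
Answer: 126273 + 3*I*√14 ≈ 1.2627e+5 + 11.225*I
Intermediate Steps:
p(k, g) = √(-132 + k)
K = -14859 (K = -14820 - 39 = -14859)
K + (p(F(6, 19), -235) + 141132) = -14859 + (√(-132 + 6) + 141132) = -14859 + (√(-126) + 141132) = -14859 + (3*I*√14 + 141132) = -14859 + (141132 + 3*I*√14) = 126273 + 3*I*√14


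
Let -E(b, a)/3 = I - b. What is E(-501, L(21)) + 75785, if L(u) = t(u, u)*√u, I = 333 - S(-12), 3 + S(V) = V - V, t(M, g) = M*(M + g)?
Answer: 73274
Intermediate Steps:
S(V) = -3 (S(V) = -3 + (V - V) = -3 + 0 = -3)
I = 336 (I = 333 - 1*(-3) = 333 + 3 = 336)
L(u) = 2*u^(5/2) (L(u) = (u*(u + u))*√u = (u*(2*u))*√u = (2*u²)*√u = 2*u^(5/2))
E(b, a) = -1008 + 3*b (E(b, a) = -3*(336 - b) = -1008 + 3*b)
E(-501, L(21)) + 75785 = (-1008 + 3*(-501)) + 75785 = (-1008 - 1503) + 75785 = -2511 + 75785 = 73274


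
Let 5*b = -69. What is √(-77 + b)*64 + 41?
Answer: 41 + 64*I*√2270/5 ≈ 41.0 + 609.85*I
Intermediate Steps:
b = -69/5 (b = (⅕)*(-69) = -69/5 ≈ -13.800)
√(-77 + b)*64 + 41 = √(-77 - 69/5)*64 + 41 = √(-454/5)*64 + 41 = (I*√2270/5)*64 + 41 = 64*I*√2270/5 + 41 = 41 + 64*I*√2270/5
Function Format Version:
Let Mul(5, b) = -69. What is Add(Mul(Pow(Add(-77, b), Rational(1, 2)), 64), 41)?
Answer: Add(41, Mul(Rational(64, 5), I, Pow(2270, Rational(1, 2)))) ≈ Add(41.000, Mul(609.85, I))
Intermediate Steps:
b = Rational(-69, 5) (b = Mul(Rational(1, 5), -69) = Rational(-69, 5) ≈ -13.800)
Add(Mul(Pow(Add(-77, b), Rational(1, 2)), 64), 41) = Add(Mul(Pow(Add(-77, Rational(-69, 5)), Rational(1, 2)), 64), 41) = Add(Mul(Pow(Rational(-454, 5), Rational(1, 2)), 64), 41) = Add(Mul(Mul(Rational(1, 5), I, Pow(2270, Rational(1, 2))), 64), 41) = Add(Mul(Rational(64, 5), I, Pow(2270, Rational(1, 2))), 41) = Add(41, Mul(Rational(64, 5), I, Pow(2270, Rational(1, 2))))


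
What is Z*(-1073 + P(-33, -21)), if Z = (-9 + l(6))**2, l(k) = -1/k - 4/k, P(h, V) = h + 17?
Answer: -421201/4 ≈ -1.0530e+5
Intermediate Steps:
P(h, V) = 17 + h
l(k) = -5/k
Z = 3481/36 (Z = (-9 - 5/6)**2 = (-59/6)**2 = 3481/36 ≈ 96.694)
Z*(-1073 + P(-33, -21)) = 3481*(-1073 + (17 - 33))/36 = 3481*(-1073 - 16)/36 = (3481/36)*(-1089) = -421201/4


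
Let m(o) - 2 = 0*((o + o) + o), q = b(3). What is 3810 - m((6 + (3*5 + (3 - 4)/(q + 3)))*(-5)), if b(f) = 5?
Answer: 3808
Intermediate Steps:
q = 5
m(o) = 2 (m(o) = 2 + 0*((o + o) + o) = 2 + 0*(2*o + o) = 2 + 0*(3*o) = 2 + 0 = 2)
3810 - m((6 + (3*5 + (3 - 4)/(q + 3)))*(-5)) = 3810 - 1*2 = 3810 - 2 = 3808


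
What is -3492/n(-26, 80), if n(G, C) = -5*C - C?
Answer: 291/40 ≈ 7.2750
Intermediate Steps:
n(G, C) = -6*C
-3492/n(-26, 80) = -3492/((-6*80)) = -3492/(-480) = -3492*(-1/480) = 291/40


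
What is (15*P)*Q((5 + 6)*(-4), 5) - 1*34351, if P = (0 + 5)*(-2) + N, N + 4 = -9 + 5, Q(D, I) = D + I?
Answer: -23821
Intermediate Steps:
N = -8 (N = -4 + (-9 + 5) = -4 - 4 = -8)
P = -18 (P = (0 + 5)*(-2) - 8 = 5*(-2) - 8 = -10 - 8 = -18)
(15*P)*Q((5 + 6)*(-4), 5) - 1*34351 = (15*(-18))*((5 + 6)*(-4) + 5) - 1*34351 = -270*(11*(-4) + 5) - 34351 = -270*(-44 + 5) - 34351 = -270*(-39) - 34351 = 10530 - 34351 = -23821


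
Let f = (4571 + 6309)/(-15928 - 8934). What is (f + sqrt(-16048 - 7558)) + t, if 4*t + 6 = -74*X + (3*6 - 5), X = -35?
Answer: 32261547/49724 + I*sqrt(23606) ≈ 648.81 + 153.64*I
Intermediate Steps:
t = 2597/4 (t = -3/2 + (-74*(-35) + (3*6 - 5))/4 = -3/2 + (2590 + (18 - 5))/4 = -3/2 + (2590 + 13)/4 = -3/2 + (1/4)*2603 = -3/2 + 2603/4 = 2597/4 ≈ 649.25)
f = -5440/12431 (f = 10880/(-24862) = 10880*(-1/24862) = -5440/12431 ≈ -0.43762)
(f + sqrt(-16048 - 7558)) + t = (-5440/12431 + sqrt(-16048 - 7558)) + 2597/4 = (-5440/12431 + sqrt(-23606)) + 2597/4 = (-5440/12431 + I*sqrt(23606)) + 2597/4 = 32261547/49724 + I*sqrt(23606)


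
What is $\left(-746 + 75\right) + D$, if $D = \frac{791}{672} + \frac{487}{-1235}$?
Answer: $- \frac{79460957}{118560} \approx -670.22$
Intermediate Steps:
$D = \frac{92803}{118560}$ ($D = 791 \cdot \frac{1}{672} + 487 \left(- \frac{1}{1235}\right) = \frac{113}{96} - \frac{487}{1235} = \frac{92803}{118560} \approx 0.78275$)
$\left(-746 + 75\right) + D = \left(-746 + 75\right) + \frac{92803}{118560} = -671 + \frac{92803}{118560} = - \frac{79460957}{118560}$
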